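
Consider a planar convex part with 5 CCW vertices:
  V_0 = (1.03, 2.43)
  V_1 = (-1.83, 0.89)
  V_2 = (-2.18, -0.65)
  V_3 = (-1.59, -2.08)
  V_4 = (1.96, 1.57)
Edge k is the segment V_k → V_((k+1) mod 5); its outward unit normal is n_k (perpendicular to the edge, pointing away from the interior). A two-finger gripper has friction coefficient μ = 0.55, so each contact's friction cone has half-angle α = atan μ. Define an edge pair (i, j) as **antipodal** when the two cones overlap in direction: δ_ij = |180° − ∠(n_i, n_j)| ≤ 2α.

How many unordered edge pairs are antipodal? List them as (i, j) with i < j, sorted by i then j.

α = atan 0.55 = 28.81°;  2α = 57.62°
n_0 = (-0.4741, +0.8805)
n_1 = (-0.9751, +0.2216)
n_2 = (-0.9244, -0.3814)
n_3 = (+0.7169, -0.6972)
n_4 = (+0.6789, +0.7342)
  (0,1): δ = 131.11°  ·
  (0,2): δ = 95.88°  ·
  (0,3): δ = 17.49°  ✓
  (0,4): δ = 108.94°  ·
  (1,2): δ = 144.78°  ·
  (1,3): δ = 31.40°  ✓
  (1,4): δ = 60.04°  ·
  (2,3): δ = 66.62°  ·
  (2,4): δ = 24.82°  ✓
  (3,4): δ = 88.56°  ·
antipodal pairs: 3

count = 3; pairs: (0,3), (1,3), (2,4)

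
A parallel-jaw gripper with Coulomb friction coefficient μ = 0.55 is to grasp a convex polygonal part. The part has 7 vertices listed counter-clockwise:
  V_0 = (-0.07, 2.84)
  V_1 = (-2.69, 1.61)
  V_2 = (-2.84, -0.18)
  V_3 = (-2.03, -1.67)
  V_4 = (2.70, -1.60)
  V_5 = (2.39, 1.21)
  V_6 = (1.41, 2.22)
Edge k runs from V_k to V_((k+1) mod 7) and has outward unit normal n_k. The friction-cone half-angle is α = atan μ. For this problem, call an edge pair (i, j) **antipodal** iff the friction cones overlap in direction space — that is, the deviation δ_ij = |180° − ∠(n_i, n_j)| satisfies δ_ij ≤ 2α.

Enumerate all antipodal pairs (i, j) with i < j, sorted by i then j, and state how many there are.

α = atan 0.55 = 28.81°;  2α = 57.62°
n_0 = (-0.4250, +0.9052)
n_1 = (-0.9965, +0.0835)
n_2 = (-0.8786, -0.4776)
n_3 = (+0.0148, -0.9999)
n_4 = (+0.9940, +0.1097)
n_5 = (+0.7177, +0.6964)
n_6 = (+0.3864, +0.9223)
  (0,1): δ = 119.94°  ·
  (0,2): δ = 86.62°  ·
  (0,3): δ = 24.30°  ✓
  (0,4): δ = 71.15°  ·
  (0,5): δ = 108.99°  ·
  (0,6): δ = 132.12°  ·
  (1,2): δ = 146.68°  ·
  (1,3): δ = 84.36°  ·
  (1,4): δ = 11.09°  ✓
  (1,5): δ = 48.93°  ✓
  (1,6): δ = 72.06°  ·
  (2,3): δ = 117.68°  ·
  (2,4): δ = 22.23°  ✓
  (2,5): δ = 15.61°  ✓
  (2,6): δ = 38.74°  ✓
  (3,4): δ = 84.55°  ·
  (3,5): δ = 46.71°  ✓
  (3,6): δ = 23.58°  ✓
  (4,5): δ = 142.16°  ·
  (4,6): δ = 119.03°  ·
  (5,6): δ = 156.87°  ·
antipodal pairs: 8

count = 8; pairs: (0,3), (1,4), (1,5), (2,4), (2,5), (2,6), (3,5), (3,6)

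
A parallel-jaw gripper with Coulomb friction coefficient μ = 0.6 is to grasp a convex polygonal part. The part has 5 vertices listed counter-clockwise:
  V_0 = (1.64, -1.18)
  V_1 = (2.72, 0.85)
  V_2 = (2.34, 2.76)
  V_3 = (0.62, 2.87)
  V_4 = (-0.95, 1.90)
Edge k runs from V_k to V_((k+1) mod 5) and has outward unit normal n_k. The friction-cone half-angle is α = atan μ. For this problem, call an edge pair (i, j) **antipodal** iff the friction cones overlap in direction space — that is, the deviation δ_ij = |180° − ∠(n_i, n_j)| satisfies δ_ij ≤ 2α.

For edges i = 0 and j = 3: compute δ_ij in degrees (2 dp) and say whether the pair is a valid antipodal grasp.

α = atan 0.6 = 30.96°;  2α = 61.93°
edge 0: e_0 = (+1.08, +2.03);  n_0 = (+0.8828, -0.4697)
edge 3: e_3 = (-1.57, -0.97);  n_3 = (-0.5256, +0.8507)
∠(n_0, n_3) = 149.72°
δ = |180° − 149.72°| = 30.28°
30.28° ≤ 2α = 61.93°  →  valid

δ = 30.28°, valid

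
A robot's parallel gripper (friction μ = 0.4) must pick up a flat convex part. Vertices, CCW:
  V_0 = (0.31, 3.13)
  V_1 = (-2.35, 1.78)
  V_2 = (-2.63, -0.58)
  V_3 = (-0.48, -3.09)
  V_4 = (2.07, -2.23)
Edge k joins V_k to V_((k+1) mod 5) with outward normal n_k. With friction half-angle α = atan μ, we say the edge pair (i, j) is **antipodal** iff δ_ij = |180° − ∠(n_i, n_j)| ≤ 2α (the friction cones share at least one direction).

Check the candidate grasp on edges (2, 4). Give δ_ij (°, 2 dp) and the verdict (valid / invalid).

α = atan 0.4 = 21.80°;  2α = 43.60°
edge 2: e_2 = (+2.15, -2.51);  n_2 = (-0.7595, -0.6505)
edge 4: e_4 = (-1.76, +5.36);  n_4 = (+0.9501, +0.3120)
∠(n_2, n_4) = 157.60°
δ = |180° − 157.60°| = 22.40°
22.40° ≤ 2α = 43.60°  →  valid

δ = 22.40°, valid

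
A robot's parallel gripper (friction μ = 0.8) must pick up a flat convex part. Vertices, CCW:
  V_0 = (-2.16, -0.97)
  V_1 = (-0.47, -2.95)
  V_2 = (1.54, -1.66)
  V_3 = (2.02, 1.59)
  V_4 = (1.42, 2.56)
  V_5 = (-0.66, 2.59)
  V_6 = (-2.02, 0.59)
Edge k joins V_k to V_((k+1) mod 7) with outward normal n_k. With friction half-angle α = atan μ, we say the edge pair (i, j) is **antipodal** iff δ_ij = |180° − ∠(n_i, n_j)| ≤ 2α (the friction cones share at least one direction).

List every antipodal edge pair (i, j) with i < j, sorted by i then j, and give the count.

α = atan 0.8 = 38.66°;  2α = 77.32°
n_0 = (-0.7606, -0.6492)
n_1 = (+0.5401, -0.8416)
n_2 = (+0.9893, -0.1461)
n_3 = (+0.8505, +0.5261)
n_4 = (+0.0144, +0.9999)
n_5 = (-0.8269, +0.5623)
n_6 = (-0.9960, +0.0894)
  (0,1): δ = 97.79°  ·
  (0,2): δ = 48.88°  ✓
  (0,3): δ = 8.74°  ✓
  (0,4): δ = 48.69°  ✓
  (0,5): δ = 105.30°  ·
  (0,6): δ = 134.39°  ·
  (1,2): δ = 131.09°  ·
  (1,3): δ = 90.95°  ·
  (1,4): δ = 33.52°  ✓
  (1,5): δ = 23.09°  ✓
  (1,6): δ = 52.18°  ✓
  (2,3): δ = 139.86°  ·
  (2,4): δ = 82.42°  ·
  (2,5): δ = 25.81°  ✓
  (2,6): δ = 3.27°  ✓
  (3,4): δ = 122.57°  ·
  (3,5): δ = 65.95°  ✓
  (3,6): δ = 36.87°  ✓
  (4,5): δ = 123.39°  ·
  (4,6): δ = 94.30°  ·
  (5,6): δ = 150.91°  ·
antipodal pairs: 10

count = 10; pairs: (0,2), (0,3), (0,4), (1,4), (1,5), (1,6), (2,5), (2,6), (3,5), (3,6)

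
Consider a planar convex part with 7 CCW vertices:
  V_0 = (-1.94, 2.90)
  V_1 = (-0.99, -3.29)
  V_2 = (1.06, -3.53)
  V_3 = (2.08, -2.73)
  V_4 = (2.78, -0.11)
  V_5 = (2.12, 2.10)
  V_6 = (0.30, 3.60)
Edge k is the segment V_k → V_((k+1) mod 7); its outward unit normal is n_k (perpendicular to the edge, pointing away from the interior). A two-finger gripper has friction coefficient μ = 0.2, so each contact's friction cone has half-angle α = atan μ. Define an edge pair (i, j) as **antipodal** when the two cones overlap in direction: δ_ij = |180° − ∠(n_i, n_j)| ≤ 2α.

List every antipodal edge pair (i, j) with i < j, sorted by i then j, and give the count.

α = atan 0.2 = 11.31°;  2α = 22.62°
n_0 = (-0.9884, -0.1517)
n_1 = (-0.1163, -0.9932)
n_2 = (+0.6171, -0.7869)
n_3 = (+0.9661, -0.2581)
n_4 = (+0.9582, +0.2862)
n_5 = (+0.6360, +0.7717)
n_6 = (-0.2983, +0.9545)
  (0,1): δ = 105.40°  ·
  (0,2): δ = 60.62°  ·
  (0,3): δ = 23.68°  ·
  (0,4): δ = 7.90°  ✓
  (0,5): δ = 41.78°  ·
  (0,6): δ = 98.63°  ·
  (1,2): δ = 135.22°  ·
  (1,3): δ = 98.28°  ·
  (1,4): δ = 66.69°  ·
  (1,5): δ = 32.82°  ·
  (1,6): δ = 24.03°  ·
  (2,3): δ = 143.07°  ·
  (2,4): δ = 111.48°  ·
  (2,5): δ = 77.60°  ·
  (2,6): δ = 20.75°  ✓
  (3,4): δ = 148.41°  ·
  (3,5): δ = 114.54°  ·
  (3,6): δ = 57.69°  ·
  (4,5): δ = 146.12°  ·
  (4,6): δ = 89.27°  ·
  (5,6): δ = 123.15°  ·
antipodal pairs: 2

count = 2; pairs: (0,4), (2,6)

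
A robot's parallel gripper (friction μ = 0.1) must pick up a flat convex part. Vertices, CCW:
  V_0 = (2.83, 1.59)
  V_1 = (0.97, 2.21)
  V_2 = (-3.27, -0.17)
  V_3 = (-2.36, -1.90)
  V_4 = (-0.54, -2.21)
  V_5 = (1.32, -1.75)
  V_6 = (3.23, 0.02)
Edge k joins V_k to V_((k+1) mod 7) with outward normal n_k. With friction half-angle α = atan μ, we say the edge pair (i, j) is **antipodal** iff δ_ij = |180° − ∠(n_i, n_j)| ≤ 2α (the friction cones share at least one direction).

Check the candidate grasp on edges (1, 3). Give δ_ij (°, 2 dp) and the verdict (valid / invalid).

δ = 38.97°, invalid

α = atan 0.1 = 5.71°;  2α = 11.42°
edge 1: e_1 = (-4.24, -2.38);  n_1 = (-0.4895, +0.8720)
edge 3: e_3 = (+1.82, -0.31);  n_3 = (-0.1679, -0.9858)
∠(n_1, n_3) = 141.03°
δ = |180° − 141.03°| = 38.97°
38.97° > 2α = 11.42°  →  invalid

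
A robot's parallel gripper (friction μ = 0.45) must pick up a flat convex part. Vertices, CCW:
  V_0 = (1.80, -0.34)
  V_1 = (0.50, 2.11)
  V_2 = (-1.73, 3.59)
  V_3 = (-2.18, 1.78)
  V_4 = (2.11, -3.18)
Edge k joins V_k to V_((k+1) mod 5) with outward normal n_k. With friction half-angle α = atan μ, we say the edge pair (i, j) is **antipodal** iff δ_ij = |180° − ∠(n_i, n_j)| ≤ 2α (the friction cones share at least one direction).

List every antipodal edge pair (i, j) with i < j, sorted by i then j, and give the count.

α = atan 0.45 = 24.23°;  2α = 48.46°
n_0 = (+0.8833, +0.4687)
n_1 = (+0.5530, +0.8332)
n_2 = (-0.9705, +0.2413)
n_3 = (-0.7563, -0.6542)
n_4 = (+0.9941, +0.1085)
  (0,1): δ = 151.52°  ·
  (0,2): δ = 41.91°  ✓
  (0,3): δ = 12.91°  ✓
  (0,4): δ = 158.28°  ·
  (1,2): δ = 70.39°  ·
  (1,3): δ = 15.57°  ✓
  (1,4): δ = 129.80°  ·
  (2,3): δ = 125.18°  ·
  (2,4): δ = 20.19°  ✓
  (3,4): δ = 34.63°  ✓
antipodal pairs: 5

count = 5; pairs: (0,2), (0,3), (1,3), (2,4), (3,4)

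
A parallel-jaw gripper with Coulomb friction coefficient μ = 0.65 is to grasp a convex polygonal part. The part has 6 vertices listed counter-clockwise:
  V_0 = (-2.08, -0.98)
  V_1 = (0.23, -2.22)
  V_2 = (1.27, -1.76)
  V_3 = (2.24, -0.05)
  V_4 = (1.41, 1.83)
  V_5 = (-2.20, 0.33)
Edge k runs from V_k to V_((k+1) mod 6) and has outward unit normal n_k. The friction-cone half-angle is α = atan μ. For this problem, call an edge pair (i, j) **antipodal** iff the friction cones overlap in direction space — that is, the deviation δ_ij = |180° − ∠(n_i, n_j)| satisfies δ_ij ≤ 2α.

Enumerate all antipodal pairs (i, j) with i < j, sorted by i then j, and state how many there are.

count = 6; pairs: (0,3), (0,4), (1,4), (2,4), (2,5), (3,5)

α = atan 0.65 = 33.02°;  2α = 66.05°
n_0 = (-0.4730, -0.8811)
n_1 = (+0.4045, -0.9145)
n_2 = (+0.8698, -0.4934)
n_3 = (+0.9148, +0.4039)
n_4 = (-0.3837, +0.9235)
n_5 = (-0.9958, -0.0912)
  (0,1): δ = 127.91°  ·
  (0,2): δ = 91.34°  ·
  (0,3): δ = 37.95°  ✓
  (0,4): δ = 50.79°  ✓
  (0,5): δ = 123.46°  ·
  (1,2): δ = 143.42°  ·
  (1,3): δ = 90.04°  ·
  (1,4): δ = 1.30°  ✓
  (1,5): δ = 71.37°  ·
  (2,3): δ = 126.61°  ·
  (2,4): δ = 37.87°  ✓
  (2,5): δ = 34.80°  ✓
  (3,4): δ = 91.26°  ·
  (3,5): δ = 18.59°  ✓
  (4,5): δ = 107.33°  ·
antipodal pairs: 6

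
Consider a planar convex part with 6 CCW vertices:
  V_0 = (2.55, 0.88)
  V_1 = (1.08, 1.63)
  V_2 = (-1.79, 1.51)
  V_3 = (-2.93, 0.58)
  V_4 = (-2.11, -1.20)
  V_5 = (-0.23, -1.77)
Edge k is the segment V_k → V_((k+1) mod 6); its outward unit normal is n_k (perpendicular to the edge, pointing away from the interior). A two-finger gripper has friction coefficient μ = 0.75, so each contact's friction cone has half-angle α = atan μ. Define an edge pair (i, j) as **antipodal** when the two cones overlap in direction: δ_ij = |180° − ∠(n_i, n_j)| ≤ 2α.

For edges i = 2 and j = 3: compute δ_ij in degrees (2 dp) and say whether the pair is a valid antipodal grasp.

δ = 104.47°, invalid

α = atan 0.75 = 36.87°;  2α = 73.74°
edge 2: e_2 = (-1.14, -0.93);  n_2 = (-0.6321, +0.7749)
edge 3: e_3 = (+0.82, -1.78);  n_3 = (-0.9083, -0.4184)
∠(n_2, n_3) = 75.53°
δ = |180° − 75.53°| = 104.47°
104.47° > 2α = 73.74°  →  invalid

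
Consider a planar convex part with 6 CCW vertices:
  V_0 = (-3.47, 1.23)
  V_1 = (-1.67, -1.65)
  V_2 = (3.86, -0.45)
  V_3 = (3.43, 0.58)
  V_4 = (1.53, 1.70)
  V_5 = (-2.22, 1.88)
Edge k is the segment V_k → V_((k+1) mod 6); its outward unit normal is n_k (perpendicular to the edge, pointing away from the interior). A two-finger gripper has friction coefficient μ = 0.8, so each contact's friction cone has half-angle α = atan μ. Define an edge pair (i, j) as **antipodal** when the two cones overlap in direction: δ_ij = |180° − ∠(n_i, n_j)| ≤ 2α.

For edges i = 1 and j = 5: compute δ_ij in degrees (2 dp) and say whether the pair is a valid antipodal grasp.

δ = 15.23°, valid

α = atan 0.8 = 38.66°;  2α = 77.32°
edge 1: e_1 = (+5.53, +1.20);  n_1 = (+0.2121, -0.9773)
edge 5: e_5 = (-1.25, -0.65);  n_5 = (-0.4614, +0.8872)
∠(n_1, n_5) = 164.77°
δ = |180° − 164.77°| = 15.23°
15.23° ≤ 2α = 77.32°  →  valid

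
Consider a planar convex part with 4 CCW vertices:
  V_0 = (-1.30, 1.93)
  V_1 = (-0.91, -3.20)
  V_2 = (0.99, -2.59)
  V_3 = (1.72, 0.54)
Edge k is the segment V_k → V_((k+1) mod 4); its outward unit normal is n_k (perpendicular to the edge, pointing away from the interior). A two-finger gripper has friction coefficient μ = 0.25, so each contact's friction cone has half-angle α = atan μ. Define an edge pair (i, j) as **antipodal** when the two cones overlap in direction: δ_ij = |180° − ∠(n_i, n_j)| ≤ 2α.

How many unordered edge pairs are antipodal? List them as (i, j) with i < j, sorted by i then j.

count = 1; pairs: (0,2)

α = atan 0.25 = 14.04°;  2α = 28.07°
n_0 = (-0.9971, -0.0758)
n_1 = (+0.3057, -0.9521)
n_2 = (+0.9739, -0.2271)
n_3 = (+0.4181, +0.9084)
  (0,1): δ = 76.55°  ·
  (0,2): δ = 17.48°  ✓
  (0,3): δ = 60.94°  ·
  (1,2): δ = 120.93°  ·
  (1,3): δ = 42.51°  ·
  (2,3): δ = 101.59°  ·
antipodal pairs: 1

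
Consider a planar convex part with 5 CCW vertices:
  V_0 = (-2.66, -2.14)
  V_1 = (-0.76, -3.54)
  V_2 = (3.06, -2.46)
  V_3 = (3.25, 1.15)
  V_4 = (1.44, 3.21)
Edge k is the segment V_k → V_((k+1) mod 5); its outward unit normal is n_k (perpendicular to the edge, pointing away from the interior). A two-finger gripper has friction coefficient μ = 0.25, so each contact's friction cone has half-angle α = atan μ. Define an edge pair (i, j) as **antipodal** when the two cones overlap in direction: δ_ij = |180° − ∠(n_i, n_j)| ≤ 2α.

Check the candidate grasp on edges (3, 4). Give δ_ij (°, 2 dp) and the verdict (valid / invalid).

δ = 78.77°, invalid

α = atan 0.25 = 14.04°;  2α = 28.07°
edge 3: e_3 = (-1.81, +2.06);  n_3 = (+0.7512, +0.6601)
edge 4: e_4 = (-4.10, -5.35);  n_4 = (-0.7937, +0.6083)
∠(n_3, n_4) = 101.23°
δ = |180° − 101.23°| = 78.77°
78.77° > 2α = 28.07°  →  invalid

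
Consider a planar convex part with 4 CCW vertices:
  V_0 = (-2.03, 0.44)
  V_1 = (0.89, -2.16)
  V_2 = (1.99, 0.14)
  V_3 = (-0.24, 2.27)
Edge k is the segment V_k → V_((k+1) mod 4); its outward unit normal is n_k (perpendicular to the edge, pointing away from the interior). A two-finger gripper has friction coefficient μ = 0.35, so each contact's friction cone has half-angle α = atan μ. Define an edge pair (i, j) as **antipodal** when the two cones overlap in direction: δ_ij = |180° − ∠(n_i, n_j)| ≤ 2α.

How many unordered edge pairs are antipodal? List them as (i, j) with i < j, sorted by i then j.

α = atan 0.35 = 19.29°;  2α = 38.58°
n_0 = (-0.6650, -0.7468)
n_1 = (+0.9021, -0.4315)
n_2 = (+0.6907, +0.7231)
n_3 = (-0.7149, +0.6993)
  (0,1): δ = 73.88°  ·
  (0,2): δ = 2.00°  ✓
  (0,3): δ = 87.32°  ·
  (1,2): δ = 108.13°  ·
  (1,3): δ = 18.81°  ✓
  (2,3): δ = 90.68°  ·
antipodal pairs: 2

count = 2; pairs: (0,2), (1,3)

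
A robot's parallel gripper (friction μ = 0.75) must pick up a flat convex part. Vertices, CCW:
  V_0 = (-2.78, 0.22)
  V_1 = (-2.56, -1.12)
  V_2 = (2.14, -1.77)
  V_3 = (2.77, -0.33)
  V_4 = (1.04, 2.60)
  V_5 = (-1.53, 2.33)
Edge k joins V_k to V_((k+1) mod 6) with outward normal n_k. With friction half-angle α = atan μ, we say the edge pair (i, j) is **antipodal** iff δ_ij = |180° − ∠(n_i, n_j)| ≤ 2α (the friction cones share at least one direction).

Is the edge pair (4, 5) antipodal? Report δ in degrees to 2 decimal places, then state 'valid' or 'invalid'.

δ = 126.64°, invalid

α = atan 0.75 = 36.87°;  2α = 73.74°
edge 4: e_4 = (-2.57, -0.27);  n_4 = (-0.1045, +0.9945)
edge 5: e_5 = (-1.25, -2.11);  n_5 = (-0.8604, +0.5097)
∠(n_4, n_5) = 53.36°
δ = |180° − 53.36°| = 126.64°
126.64° > 2α = 73.74°  →  invalid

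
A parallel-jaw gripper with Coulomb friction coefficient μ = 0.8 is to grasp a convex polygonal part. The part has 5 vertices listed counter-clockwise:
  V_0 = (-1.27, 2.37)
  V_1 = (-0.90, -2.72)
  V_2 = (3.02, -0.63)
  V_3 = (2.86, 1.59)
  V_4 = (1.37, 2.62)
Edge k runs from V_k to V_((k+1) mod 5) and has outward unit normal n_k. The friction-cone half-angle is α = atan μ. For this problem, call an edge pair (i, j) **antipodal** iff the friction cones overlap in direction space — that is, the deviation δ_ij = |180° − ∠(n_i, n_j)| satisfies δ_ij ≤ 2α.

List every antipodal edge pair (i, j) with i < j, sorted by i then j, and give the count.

count = 5; pairs: (0,1), (0,2), (0,3), (1,3), (1,4)

α = atan 0.8 = 38.66°;  2α = 77.32°
n_0 = (-0.9974, -0.0725)
n_1 = (+0.4705, -0.8824)
n_2 = (+0.9974, +0.0719)
n_3 = (+0.5686, +0.8226)
n_4 = (-0.0943, +0.9955)
  (0,1): δ = 66.09°  ✓
  (0,2): δ = 0.04°  ✓
  (0,3): δ = 51.19°  ✓
  (0,4): δ = 91.25°  ·
  (1,2): δ = 113.94°  ·
  (1,3): δ = 62.72°  ✓
  (1,4): δ = 22.66°  ✓
  (2,3): δ = 128.78°  ·
  (2,4): δ = 88.71°  ·
  (3,4): δ = 139.94°  ·
antipodal pairs: 5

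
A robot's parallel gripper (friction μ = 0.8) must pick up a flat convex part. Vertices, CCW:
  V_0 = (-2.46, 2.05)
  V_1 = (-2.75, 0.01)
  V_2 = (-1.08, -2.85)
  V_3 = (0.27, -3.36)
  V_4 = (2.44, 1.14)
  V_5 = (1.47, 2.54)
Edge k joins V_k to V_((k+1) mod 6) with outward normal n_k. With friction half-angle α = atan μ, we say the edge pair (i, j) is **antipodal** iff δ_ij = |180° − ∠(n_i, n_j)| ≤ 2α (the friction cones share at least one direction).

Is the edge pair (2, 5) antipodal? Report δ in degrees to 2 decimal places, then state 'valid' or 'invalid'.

δ = 27.80°, valid

α = atan 0.8 = 38.66°;  2α = 77.32°
edge 2: e_2 = (+1.35, -0.51);  n_2 = (-0.3534, -0.9355)
edge 5: e_5 = (-3.93, -0.49);  n_5 = (-0.1237, +0.9923)
∠(n_2, n_5) = 152.20°
δ = |180° − 152.20°| = 27.80°
27.80° ≤ 2α = 77.32°  →  valid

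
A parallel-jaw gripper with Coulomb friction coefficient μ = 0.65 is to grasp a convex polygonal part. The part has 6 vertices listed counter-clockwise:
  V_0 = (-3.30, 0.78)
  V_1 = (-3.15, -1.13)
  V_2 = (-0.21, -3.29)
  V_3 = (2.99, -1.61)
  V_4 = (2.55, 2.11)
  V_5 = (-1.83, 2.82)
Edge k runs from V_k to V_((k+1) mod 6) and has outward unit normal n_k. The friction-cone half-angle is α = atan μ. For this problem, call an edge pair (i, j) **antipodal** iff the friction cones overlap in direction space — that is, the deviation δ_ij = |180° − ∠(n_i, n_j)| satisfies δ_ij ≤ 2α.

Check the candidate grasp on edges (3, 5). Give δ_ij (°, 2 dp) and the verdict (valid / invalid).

α = atan 0.65 = 33.02°;  2α = 66.05°
edge 3: e_3 = (-0.44, +3.72);  n_3 = (+0.9931, +0.1175)
edge 5: e_5 = (-1.47, -2.04);  n_5 = (-0.8113, +0.5846)
∠(n_3, n_5) = 137.48°
δ = |180° − 137.48°| = 42.52°
42.52° ≤ 2α = 66.05°  →  valid

δ = 42.52°, valid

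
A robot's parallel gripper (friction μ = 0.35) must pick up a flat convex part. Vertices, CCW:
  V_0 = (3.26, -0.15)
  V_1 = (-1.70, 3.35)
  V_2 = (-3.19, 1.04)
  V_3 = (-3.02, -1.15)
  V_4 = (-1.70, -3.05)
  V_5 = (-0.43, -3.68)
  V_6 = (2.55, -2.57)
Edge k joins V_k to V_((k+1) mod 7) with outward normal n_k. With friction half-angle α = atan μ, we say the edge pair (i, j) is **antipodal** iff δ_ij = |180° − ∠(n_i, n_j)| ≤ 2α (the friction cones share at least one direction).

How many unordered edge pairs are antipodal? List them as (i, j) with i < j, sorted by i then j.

α = atan 0.35 = 19.29°;  2α = 38.58°
n_0 = (+0.5766, +0.8171)
n_1 = (-0.8404, +0.5420)
n_2 = (-0.9970, -0.0774)
n_3 = (-0.8213, -0.5706)
n_4 = (-0.4444, -0.8958)
n_5 = (+0.3491, -0.9371)
n_6 = (+0.9596, -0.2815)
  (0,1): δ = 87.61°  ·
  (0,2): δ = 50.35°  ·
  (0,3): δ = 20.00°  ✓
  (0,4): δ = 8.82°  ✓
  (0,5): δ = 55.64°  ·
  (0,6): δ = 108.86°  ·
  (1,2): δ = 142.74°  ·
  (1,3): δ = 112.39°  ·
  (1,4): δ = 83.56°  ·
  (1,5): δ = 36.75°  ✓
  (1,6): δ = 16.47°  ✓
  (2,3): δ = 149.65°  ·
  (2,4): δ = 120.82°  ·
  (2,5): δ = 74.01°  ·
  (2,6): δ = 20.79°  ✓
  (3,4): δ = 151.17°  ·
  (3,5): δ = 104.36°  ·
  (3,6): δ = 51.14°  ·
  (4,5): δ = 133.19°  ·
  (4,6): δ = 79.97°  ·
  (5,6): δ = 126.78°  ·
antipodal pairs: 5

count = 5; pairs: (0,3), (0,4), (1,5), (1,6), (2,6)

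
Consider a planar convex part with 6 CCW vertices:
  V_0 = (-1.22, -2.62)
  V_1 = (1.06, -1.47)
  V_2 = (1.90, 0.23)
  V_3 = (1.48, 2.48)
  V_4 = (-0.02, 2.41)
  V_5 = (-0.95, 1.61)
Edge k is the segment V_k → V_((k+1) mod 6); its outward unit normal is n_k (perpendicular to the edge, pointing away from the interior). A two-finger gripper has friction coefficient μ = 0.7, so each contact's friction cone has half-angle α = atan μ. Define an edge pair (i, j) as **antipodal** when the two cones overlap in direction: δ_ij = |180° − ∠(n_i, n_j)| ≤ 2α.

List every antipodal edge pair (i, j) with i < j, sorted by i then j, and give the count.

count = 8; pairs: (0,3), (0,4), (0,5), (1,3), (1,4), (1,5), (2,4), (2,5)

α = atan 0.7 = 34.99°;  2α = 69.98°
n_0 = (+0.4503, -0.8929)
n_1 = (+0.8965, -0.4430)
n_2 = (+0.9830, +0.1835)
n_3 = (-0.0466, +0.9989)
n_4 = (-0.6521, +0.7581)
n_5 = (-0.9980, +0.0637)
  (0,1): δ = 143.06°  ·
  (0,2): δ = 106.19°  ·
  (0,3): δ = 24.09°  ✓
  (0,4): δ = 13.94°  ✓
  (0,5): δ = 59.58°  ✓
  (1,2): δ = 143.13°  ·
  (1,3): δ = 61.03°  ✓
  (1,4): δ = 23.00°  ✓
  (1,5): δ = 22.64°  ✓
  (2,3): δ = 97.90°  ·
  (2,4): δ = 59.87°  ✓
  (2,5): δ = 14.23°  ✓
  (3,4): δ = 141.97°  ·
  (3,5): δ = 96.32°  ·
  (4,5): δ = 134.35°  ·
antipodal pairs: 8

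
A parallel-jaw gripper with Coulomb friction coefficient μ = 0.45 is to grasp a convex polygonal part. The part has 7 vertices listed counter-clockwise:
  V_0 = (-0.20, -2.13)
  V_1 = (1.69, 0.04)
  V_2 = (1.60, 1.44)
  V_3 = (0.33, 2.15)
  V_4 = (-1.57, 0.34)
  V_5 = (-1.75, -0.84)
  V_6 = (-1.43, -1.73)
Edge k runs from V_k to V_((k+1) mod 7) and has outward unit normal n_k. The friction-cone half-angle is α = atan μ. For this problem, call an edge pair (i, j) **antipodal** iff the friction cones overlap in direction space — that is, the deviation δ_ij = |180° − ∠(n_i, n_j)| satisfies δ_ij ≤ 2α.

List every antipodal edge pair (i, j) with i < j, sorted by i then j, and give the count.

count = 6; pairs: (0,3), (0,4), (1,4), (1,5), (2,5), (2,6)

α = atan 0.45 = 24.23°;  2α = 48.46°
n_0 = (+0.7541, -0.6568)
n_1 = (+0.9979, +0.0642)
n_2 = (+0.4880, +0.8729)
n_3 = (-0.6898, +0.7240)
n_4 = (-0.9886, +0.1508)
n_5 = (-0.9410, -0.3383)
n_6 = (-0.3093, -0.9510)
  (0,1): δ = 135.27°  ·
  (0,2): δ = 78.15°  ·
  (0,3): δ = 5.33°  ✓
  (0,4): δ = 32.38°  ✓
  (0,5): δ = 60.83°  ·
  (0,6): δ = 113.04°  ·
  (1,2): δ = 122.89°  ·
  (1,3): δ = 50.07°  ·
  (1,4): δ = 12.35°  ✓
  (1,5): δ = 16.10°  ✓
  (1,6): δ = 68.31°  ·
  (2,3): δ = 107.18°  ·
  (2,4): δ = 69.47°  ·
  (2,5): δ = 41.02°  ✓
  (2,6): δ = 11.19°  ✓
  (3,4): δ = 142.28°  ·
  (3,5): δ = 113.83°  ·
  (3,6): δ = 61.63°  ·
  (4,5): δ = 151.55°  ·
  (4,6): δ = 99.34°  ·
  (5,6): δ = 127.79°  ·
antipodal pairs: 6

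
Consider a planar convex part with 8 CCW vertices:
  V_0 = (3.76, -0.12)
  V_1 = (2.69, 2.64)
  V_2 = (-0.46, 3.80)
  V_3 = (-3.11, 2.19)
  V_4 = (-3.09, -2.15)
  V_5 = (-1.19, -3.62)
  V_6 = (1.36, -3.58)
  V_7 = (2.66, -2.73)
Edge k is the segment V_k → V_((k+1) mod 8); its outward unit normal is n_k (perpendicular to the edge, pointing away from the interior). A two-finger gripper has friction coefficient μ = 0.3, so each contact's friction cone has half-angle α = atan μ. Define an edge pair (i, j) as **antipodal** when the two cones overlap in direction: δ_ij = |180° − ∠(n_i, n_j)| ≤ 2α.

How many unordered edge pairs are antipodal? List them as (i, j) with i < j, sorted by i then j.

count = 7; pairs: (0,3), (0,4), (1,4), (1,5), (2,5), (2,6), (3,7)

α = atan 0.3 = 16.70°;  2α = 33.40°
n_0 = (+0.9324, +0.3615)
n_1 = (+0.3456, +0.9384)
n_2 = (-0.5192, +0.8546)
n_3 = (-1.0000, -0.0046)
n_4 = (-0.6119, -0.7909)
n_5 = (+0.0157, -0.9999)
n_6 = (+0.5472, -0.8370)
n_7 = (+0.9215, -0.3884)
  (0,1): δ = 131.41°  ·
  (0,2): δ = 79.91°  ·
  (0,3): δ = 20.93°  ✓
  (0,4): δ = 31.08°  ✓
  (0,5): δ = 69.71°  ·
  (0,6): δ = 101.99°  ·
  (0,7): δ = 135.96°  ·
  (1,2): δ = 128.50°  ·
  (1,3): δ = 69.52°  ·
  (1,4): δ = 17.51°  ✓
  (1,5): δ = 21.12°  ✓
  (1,6): δ = 53.39°  ·
  (1,7): δ = 87.36°  ·
  (2,3): δ = 121.02°  ·
  (2,4): δ = 69.01°  ·
  (2,5): δ = 30.38°  ✓
  (2,6): δ = 1.90°  ✓
  (2,7): δ = 35.87°  ·
  (3,4): δ = 127.99°  ·
  (3,5): δ = 89.37°  ·
  (3,6): δ = 57.09°  ·
  (3,7): δ = 23.12°  ✓
  (4,5): δ = 141.37°  ·
  (4,6): δ = 109.09°  ·
  (4,7): δ = 75.12°  ·
  (5,6): δ = 147.72°  ·
  (5,7): δ = 113.75°  ·
  (6,7): δ = 146.03°  ·
antipodal pairs: 7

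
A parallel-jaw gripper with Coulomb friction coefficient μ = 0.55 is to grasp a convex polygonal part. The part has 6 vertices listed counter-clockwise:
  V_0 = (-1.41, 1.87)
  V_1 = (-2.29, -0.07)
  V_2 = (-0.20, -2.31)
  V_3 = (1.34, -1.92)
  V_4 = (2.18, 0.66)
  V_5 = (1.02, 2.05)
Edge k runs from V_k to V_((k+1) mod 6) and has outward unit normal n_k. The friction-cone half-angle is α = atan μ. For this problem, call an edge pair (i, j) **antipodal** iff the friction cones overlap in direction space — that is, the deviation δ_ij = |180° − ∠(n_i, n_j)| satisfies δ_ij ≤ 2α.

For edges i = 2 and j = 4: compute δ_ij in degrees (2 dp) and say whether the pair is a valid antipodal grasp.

δ = 64.37°, invalid

α = atan 0.55 = 28.81°;  2α = 57.62°
edge 2: e_2 = (+1.54, +0.39);  n_2 = (+0.2455, -0.9694)
edge 4: e_4 = (-1.16, +1.39);  n_4 = (+0.7678, +0.6407)
∠(n_2, n_4) = 115.63°
δ = |180° − 115.63°| = 64.37°
64.37° > 2α = 57.62°  →  invalid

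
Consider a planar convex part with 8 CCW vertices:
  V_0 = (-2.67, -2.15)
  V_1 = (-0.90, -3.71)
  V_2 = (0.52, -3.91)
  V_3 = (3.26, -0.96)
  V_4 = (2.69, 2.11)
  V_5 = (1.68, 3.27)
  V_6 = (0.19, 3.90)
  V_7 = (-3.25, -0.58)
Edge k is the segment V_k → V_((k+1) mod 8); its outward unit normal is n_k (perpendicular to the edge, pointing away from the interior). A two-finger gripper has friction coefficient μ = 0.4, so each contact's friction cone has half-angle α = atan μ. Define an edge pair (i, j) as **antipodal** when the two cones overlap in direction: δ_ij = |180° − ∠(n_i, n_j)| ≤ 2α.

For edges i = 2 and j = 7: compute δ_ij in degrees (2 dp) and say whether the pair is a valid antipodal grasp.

α = atan 0.4 = 21.80°;  2α = 43.60°
edge 2: e_2 = (+2.74, +2.95);  n_2 = (+0.7327, -0.6805)
edge 7: e_7 = (+0.58, -1.57);  n_7 = (-0.9380, -0.3465)
∠(n_2, n_7) = 116.84°
δ = |180° − 116.84°| = 63.16°
63.16° > 2α = 43.60°  →  invalid

δ = 63.16°, invalid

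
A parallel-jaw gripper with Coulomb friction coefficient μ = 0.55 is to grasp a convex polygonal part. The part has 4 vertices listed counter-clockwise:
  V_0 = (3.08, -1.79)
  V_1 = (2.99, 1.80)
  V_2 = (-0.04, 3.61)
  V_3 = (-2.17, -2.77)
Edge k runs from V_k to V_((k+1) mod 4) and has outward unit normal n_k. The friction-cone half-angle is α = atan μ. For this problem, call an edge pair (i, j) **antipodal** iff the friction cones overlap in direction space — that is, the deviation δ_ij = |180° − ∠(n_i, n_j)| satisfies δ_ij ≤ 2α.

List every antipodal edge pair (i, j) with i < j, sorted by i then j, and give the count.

α = atan 0.55 = 28.81°;  2α = 57.62°
n_0 = (+0.9997, +0.0251)
n_1 = (+0.5128, +0.8585)
n_2 = (-0.9485, +0.3167)
n_3 = (+0.1835, -0.9830)
  (0,1): δ = 122.29°  ·
  (0,2): δ = 19.90°  ✓
  (0,3): δ = 99.14°  ·
  (1,2): δ = 77.61°  ·
  (1,3): δ = 41.43°  ✓
  (2,3): δ = 60.96°  ·
antipodal pairs: 2

count = 2; pairs: (0,2), (1,3)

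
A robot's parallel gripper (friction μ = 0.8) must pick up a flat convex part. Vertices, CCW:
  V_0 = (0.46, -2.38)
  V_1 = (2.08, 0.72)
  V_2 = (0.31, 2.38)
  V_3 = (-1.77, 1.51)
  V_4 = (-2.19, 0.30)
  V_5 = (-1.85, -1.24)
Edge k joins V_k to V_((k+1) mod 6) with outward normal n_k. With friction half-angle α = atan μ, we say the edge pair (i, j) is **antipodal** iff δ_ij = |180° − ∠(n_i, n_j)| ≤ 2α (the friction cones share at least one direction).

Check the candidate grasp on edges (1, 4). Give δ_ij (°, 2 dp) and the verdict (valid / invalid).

δ = 34.39°, valid

α = atan 0.8 = 38.66°;  2α = 77.32°
edge 1: e_1 = (-1.77, +1.66);  n_1 = (+0.6841, +0.7294)
edge 4: e_4 = (+0.34, -1.54);  n_4 = (-0.9765, -0.2156)
∠(n_1, n_4) = 145.61°
δ = |180° − 145.61°| = 34.39°
34.39° ≤ 2α = 77.32°  →  valid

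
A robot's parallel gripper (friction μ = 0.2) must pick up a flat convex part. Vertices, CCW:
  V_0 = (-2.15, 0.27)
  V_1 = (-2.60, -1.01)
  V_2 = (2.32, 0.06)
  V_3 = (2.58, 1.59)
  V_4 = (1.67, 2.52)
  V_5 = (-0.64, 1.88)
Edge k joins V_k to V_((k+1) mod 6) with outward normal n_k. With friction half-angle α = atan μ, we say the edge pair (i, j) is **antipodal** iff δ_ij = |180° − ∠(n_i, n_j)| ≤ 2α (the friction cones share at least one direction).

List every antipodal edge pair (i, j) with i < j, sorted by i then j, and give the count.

count = 2; pairs: (0,2), (1,4)

α = atan 0.2 = 11.31°;  2α = 22.62°
n_0 = (-0.9434, +0.3317)
n_1 = (+0.2125, -0.9772)
n_2 = (+0.9859, -0.1675)
n_3 = (+0.7148, +0.6994)
n_4 = (-0.2670, +0.9637)
n_5 = (-0.7294, +0.6841)
  (0,1): δ = 58.36°  ·
  (0,2): δ = 9.73°  ✓
  (0,3): δ = 63.75°  ·
  (0,4): δ = 124.86°  ·
  (0,5): δ = 156.21°  ·
  (1,2): δ = 111.91°  ·
  (1,3): δ = 57.89°  ·
  (1,4): δ = 3.22°  ✓
  (1,5): δ = 34.57°  ·
  (2,3): δ = 125.98°  ·
  (2,4): δ = 64.87°  ·
  (2,5): δ = 33.52°  ·
  (3,4): δ = 118.89°  ·
  (3,5): δ = 87.54°  ·
  (4,5): δ = 148.65°  ·
antipodal pairs: 2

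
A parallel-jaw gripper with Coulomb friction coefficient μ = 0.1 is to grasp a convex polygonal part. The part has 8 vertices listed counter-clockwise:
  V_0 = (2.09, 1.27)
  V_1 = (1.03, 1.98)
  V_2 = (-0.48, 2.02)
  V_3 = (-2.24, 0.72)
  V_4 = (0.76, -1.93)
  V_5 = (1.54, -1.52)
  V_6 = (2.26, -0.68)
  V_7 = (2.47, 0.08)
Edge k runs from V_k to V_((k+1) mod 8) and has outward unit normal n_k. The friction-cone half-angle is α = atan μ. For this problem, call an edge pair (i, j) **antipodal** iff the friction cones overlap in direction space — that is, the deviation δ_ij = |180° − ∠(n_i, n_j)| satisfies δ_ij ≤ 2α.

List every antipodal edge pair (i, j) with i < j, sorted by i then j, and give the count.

α = atan 0.1 = 5.71°;  2α = 11.42°
n_0 = (+0.5565, +0.8308)
n_1 = (+0.0265, +0.9996)
n_2 = (-0.5941, +0.8044)
n_3 = (-0.6620, -0.7495)
n_4 = (+0.4653, -0.8852)
n_5 = (+0.7593, -0.6508)
n_6 = (+0.9639, -0.2663)
n_7 = (+0.9526, +0.3042)
  (0,1): δ = 147.70°  ·
  (0,2): δ = 109.73°  ·
  (0,3): δ = 7.64°  ✓
  (0,4): δ = 61.54°  ·
  (0,5): δ = 83.21°  ·
  (0,6): δ = 108.37°  ·
  (0,7): δ = 141.52°  ·
  (1,2): δ = 142.03°  ·
  (1,3): δ = 39.94°  ·
  (1,4): δ = 29.25°  ·
  (1,5): δ = 50.92°  ·
  (1,6): δ = 76.07°  ·
  (1,7): δ = 109.23°  ·
  (2,3): δ = 77.91°  ·
  (2,4): δ = 8.72°  ✓
  (2,5): δ = 12.95°  ·
  (2,6): δ = 38.10°  ·
  (2,7): δ = 71.26°  ·
  (3,4): δ = 110.82°  ·
  (3,5): δ = 89.15°  ·
  (3,6): δ = 63.99°  ·
  (3,7): δ = 30.84°  ·
  (4,5): δ = 158.33°  ·
  (4,6): δ = 133.17°  ·
  (4,7): δ = 100.02°  ·
  (5,6): δ = 154.85°  ·
  (5,7): δ = 121.69°  ·
  (6,7): δ = 146.84°  ·
antipodal pairs: 2

count = 2; pairs: (0,3), (2,4)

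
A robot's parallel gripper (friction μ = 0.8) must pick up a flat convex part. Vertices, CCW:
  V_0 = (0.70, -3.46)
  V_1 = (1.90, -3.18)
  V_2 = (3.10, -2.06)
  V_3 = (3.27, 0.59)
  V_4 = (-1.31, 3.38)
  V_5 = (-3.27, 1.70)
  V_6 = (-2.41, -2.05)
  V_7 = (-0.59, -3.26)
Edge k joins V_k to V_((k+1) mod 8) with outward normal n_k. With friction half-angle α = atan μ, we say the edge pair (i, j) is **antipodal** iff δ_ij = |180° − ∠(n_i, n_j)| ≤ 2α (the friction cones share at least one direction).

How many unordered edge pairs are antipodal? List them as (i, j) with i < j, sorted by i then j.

α = atan 0.8 = 38.66°;  2α = 77.32°
n_0 = (+0.2272, -0.9738)
n_1 = (+0.6823, -0.7311)
n_2 = (+0.9979, -0.0640)
n_3 = (+0.5202, +0.8540)
n_4 = (-0.6508, +0.7593)
n_5 = (-0.9747, -0.2235)
n_6 = (-0.5536, -0.8328)
n_7 = (-0.1532, -0.9882)
  (0,1): δ = 150.11°  ·
  (0,2): δ = 106.80°  ·
  (0,3): δ = 44.48°  ✓
  (0,4): δ = 27.47°  ✓
  (0,5): δ = 89.78°  ·
  (0,6): δ = 133.25°  ·
  (0,7): δ = 158.05°  ·
  (1,2): δ = 136.70°  ·
  (1,3): δ = 74.37°  ✓
  (1,4): δ = 2.42°  ✓
  (1,5): δ = 59.89°  ✓
  (1,6): δ = 103.36°  ·
  (1,7): δ = 128.16°  ·
  (2,3): δ = 117.68°  ·
  (2,4): δ = 45.73°  ✓
  (2,5): δ = 16.59°  ✓
  (2,6): δ = 60.05°  ✓
  (2,7): δ = 84.86°  ·
  (3,4): δ = 108.05°  ·
  (3,5): δ = 45.73°  ✓
  (3,6): δ = 2.27°  ✓
  (3,7): δ = 22.54°  ✓
  (4,5): δ = 117.68°  ·
  (4,6): δ = 74.22°  ✓
  (4,7): δ = 49.41°  ✓
  (5,6): δ = 136.53°  ·
  (5,7): δ = 111.73°  ·
  (6,7): δ = 155.20°  ·
antipodal pairs: 13

count = 13; pairs: (0,3), (0,4), (1,3), (1,4), (1,5), (2,4), (2,5), (2,6), (3,5), (3,6), (3,7), (4,6), (4,7)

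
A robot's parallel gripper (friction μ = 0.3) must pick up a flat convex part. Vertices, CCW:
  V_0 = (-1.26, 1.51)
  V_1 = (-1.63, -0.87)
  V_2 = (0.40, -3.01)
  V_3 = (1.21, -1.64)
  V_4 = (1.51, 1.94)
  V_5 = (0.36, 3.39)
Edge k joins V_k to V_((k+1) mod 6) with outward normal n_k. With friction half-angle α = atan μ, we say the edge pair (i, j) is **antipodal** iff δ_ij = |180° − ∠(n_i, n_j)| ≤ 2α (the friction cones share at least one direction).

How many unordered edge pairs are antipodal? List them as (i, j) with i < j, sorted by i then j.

count = 4; pairs: (0,2), (0,3), (1,4), (2,5)

α = atan 0.3 = 16.70°;  2α = 33.40°
n_0 = (-0.9881, +0.1536)
n_1 = (-0.7255, -0.6882)
n_2 = (+0.8608, -0.5089)
n_3 = (+0.9965, -0.0835)
n_4 = (+0.7835, +0.6214)
n_5 = (-0.7575, +0.6528)
  (0,1): δ = 127.67°  ·
  (0,2): δ = 21.76°  ✓
  (0,3): δ = 4.05°  ✓
  (0,4): δ = 47.25°  ·
  (0,5): δ = 148.09°  ·
  (1,2): δ = 74.08°  ·
  (1,3): δ = 48.28°  ·
  (1,4): δ = 5.07°  ✓
  (1,5): δ = 95.76°  ·
  (2,3): δ = 154.20°  ·
  (2,4): δ = 110.99°  ·
  (2,5): δ = 10.16°  ✓
  (3,4): δ = 136.79°  ·
  (3,5): δ = 35.96°  ·
  (4,5): δ = 79.17°  ·
antipodal pairs: 4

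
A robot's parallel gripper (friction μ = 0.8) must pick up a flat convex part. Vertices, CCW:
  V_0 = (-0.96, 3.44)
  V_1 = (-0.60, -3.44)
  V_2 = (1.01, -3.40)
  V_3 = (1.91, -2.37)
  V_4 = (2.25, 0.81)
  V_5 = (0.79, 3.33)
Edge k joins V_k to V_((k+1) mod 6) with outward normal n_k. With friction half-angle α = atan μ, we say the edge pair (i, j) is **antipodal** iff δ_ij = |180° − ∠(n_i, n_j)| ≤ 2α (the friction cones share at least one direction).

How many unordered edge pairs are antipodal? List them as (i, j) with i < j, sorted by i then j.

α = atan 0.8 = 38.66°;  2α = 77.32°
n_0 = (-0.9986, -0.0523)
n_1 = (+0.0248, -0.9997)
n_2 = (+0.7530, -0.6580)
n_3 = (+0.9943, -0.1063)
n_4 = (+0.8653, +0.5013)
n_5 = (+0.0627, +0.9980)
  (0,1): δ = 91.57°  ·
  (0,2): δ = 44.14°  ✓
  (0,3): δ = 9.10°  ✓
  (0,4): δ = 27.09°  ✓
  (0,5): δ = 83.41°  ·
  (1,2): δ = 132.57°  ·
  (1,3): δ = 97.53°  ·
  (1,4): δ = 61.34°  ✓
  (1,5): δ = 5.02°  ✓
  (2,3): δ = 144.96°  ·
  (2,4): δ = 108.77°  ·
  (2,5): δ = 52.45°  ✓
  (3,4): δ = 143.81°  ·
  (3,5): δ = 87.49°  ·
  (4,5): δ = 123.68°  ·
antipodal pairs: 6

count = 6; pairs: (0,2), (0,3), (0,4), (1,4), (1,5), (2,5)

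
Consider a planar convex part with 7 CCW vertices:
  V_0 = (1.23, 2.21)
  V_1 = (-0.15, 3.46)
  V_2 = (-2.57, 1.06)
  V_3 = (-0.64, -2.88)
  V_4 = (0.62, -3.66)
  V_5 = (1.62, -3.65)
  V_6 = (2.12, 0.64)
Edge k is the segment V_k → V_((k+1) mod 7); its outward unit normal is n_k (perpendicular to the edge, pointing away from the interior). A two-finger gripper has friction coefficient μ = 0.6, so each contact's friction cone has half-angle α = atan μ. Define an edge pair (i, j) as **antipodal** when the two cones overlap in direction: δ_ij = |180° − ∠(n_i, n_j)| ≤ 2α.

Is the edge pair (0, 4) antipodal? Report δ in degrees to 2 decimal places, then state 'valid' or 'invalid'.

α = atan 0.6 = 30.96°;  2α = 61.93°
edge 0: e_0 = (-1.38, +1.25);  n_0 = (+0.6713, +0.7412)
edge 4: e_4 = (+1.00, +0.01);  n_4 = (+0.0100, -1.0000)
∠(n_0, n_4) = 137.26°
δ = |180° − 137.26°| = 42.74°
42.74° ≤ 2α = 61.93°  →  valid

δ = 42.74°, valid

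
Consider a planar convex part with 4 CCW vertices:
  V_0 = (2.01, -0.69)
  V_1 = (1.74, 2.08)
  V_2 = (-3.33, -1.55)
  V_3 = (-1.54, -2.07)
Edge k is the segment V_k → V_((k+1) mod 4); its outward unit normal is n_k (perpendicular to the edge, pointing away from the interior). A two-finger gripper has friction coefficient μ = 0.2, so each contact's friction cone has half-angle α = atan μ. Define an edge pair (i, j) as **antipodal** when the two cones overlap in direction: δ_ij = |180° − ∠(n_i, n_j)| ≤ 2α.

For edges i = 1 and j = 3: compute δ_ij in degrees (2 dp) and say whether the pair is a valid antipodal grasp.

α = atan 0.2 = 11.31°;  2α = 22.62°
edge 1: e_1 = (-5.07, -3.63);  n_1 = (-0.5821, +0.8131)
edge 3: e_3 = (+3.55, +1.38);  n_3 = (+0.3623, -0.9321)
∠(n_1, n_3) = 165.64°
δ = |180° − 165.64°| = 14.36°
14.36° ≤ 2α = 22.62°  →  valid

δ = 14.36°, valid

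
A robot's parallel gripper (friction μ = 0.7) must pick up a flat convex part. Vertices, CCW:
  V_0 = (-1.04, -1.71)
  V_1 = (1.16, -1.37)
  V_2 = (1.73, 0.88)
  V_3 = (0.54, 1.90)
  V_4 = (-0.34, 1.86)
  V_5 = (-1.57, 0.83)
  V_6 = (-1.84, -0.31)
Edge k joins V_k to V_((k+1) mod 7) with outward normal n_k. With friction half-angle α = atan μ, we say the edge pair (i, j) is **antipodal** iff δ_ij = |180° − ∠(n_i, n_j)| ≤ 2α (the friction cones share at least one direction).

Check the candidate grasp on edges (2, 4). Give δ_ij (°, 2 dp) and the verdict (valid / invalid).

α = atan 0.7 = 34.99°;  2α = 69.98°
edge 2: e_2 = (-1.19, +1.02);  n_2 = (+0.6508, +0.7593)
edge 4: e_4 = (-1.23, -1.03);  n_4 = (-0.6420, +0.7667)
∠(n_2, n_4) = 80.54°
δ = |180° − 80.54°| = 99.46°
99.46° > 2α = 69.98°  →  invalid

δ = 99.46°, invalid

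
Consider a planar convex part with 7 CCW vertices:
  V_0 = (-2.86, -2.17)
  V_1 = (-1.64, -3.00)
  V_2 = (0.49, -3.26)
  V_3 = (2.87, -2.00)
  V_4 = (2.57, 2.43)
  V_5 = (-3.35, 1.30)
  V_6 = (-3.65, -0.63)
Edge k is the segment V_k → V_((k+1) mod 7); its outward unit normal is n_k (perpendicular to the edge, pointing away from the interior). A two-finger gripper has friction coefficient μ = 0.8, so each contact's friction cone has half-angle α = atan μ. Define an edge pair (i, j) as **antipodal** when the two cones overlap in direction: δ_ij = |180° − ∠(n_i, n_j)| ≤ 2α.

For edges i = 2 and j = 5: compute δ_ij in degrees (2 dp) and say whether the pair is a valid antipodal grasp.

α = atan 0.8 = 38.66°;  2α = 77.32°
edge 2: e_2 = (+2.38, +1.26);  n_2 = (+0.4679, -0.8838)
edge 5: e_5 = (-0.30, -1.93);  n_5 = (-0.9881, +0.1536)
∠(n_2, n_5) = 126.73°
δ = |180° − 126.73°| = 53.27°
53.27° ≤ 2α = 77.32°  →  valid

δ = 53.27°, valid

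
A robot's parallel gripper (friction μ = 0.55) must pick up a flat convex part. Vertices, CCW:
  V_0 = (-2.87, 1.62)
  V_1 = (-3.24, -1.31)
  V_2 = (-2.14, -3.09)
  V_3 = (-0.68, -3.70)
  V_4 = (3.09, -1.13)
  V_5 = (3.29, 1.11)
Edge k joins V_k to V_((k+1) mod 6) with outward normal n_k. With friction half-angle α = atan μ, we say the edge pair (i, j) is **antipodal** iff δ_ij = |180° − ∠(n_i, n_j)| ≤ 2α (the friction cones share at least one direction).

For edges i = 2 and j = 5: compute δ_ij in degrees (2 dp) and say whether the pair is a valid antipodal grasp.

δ = 17.94°, valid

α = atan 0.55 = 28.81°;  2α = 57.62°
edge 2: e_2 = (+1.46, -0.61);  n_2 = (-0.3855, -0.9227)
edge 5: e_5 = (-6.16, +0.51);  n_5 = (+0.0825, +0.9966)
∠(n_2, n_5) = 162.06°
δ = |180° − 162.06°| = 17.94°
17.94° ≤ 2α = 57.62°  →  valid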